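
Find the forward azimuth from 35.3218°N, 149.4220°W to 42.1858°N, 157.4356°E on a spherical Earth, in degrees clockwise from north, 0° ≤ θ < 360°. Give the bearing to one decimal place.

296.1°

Δλ = 157.4356 − -149.4220 = 306.8576°; wrapped into (−180°, 180°]: -53.1424°.
θ = atan2( sin Δλ · cos φ₂ , cos φ₁ · sin φ₂ − sin φ₁ · cos φ₂ · cos Δλ )
  = atan2(-0.59287, 0.29095) = -63.861° → normalised to [0°, 360°): 296.139°.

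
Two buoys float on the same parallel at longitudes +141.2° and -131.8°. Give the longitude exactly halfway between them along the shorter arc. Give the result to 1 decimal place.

Signed shortest Δλ from +141.2° to -131.8° is +87.0°.
Midpoint longitude = +141.2° + (+87.0°)/2 = +141.2° + 43.5° = +184.7°.
Normalise into (−180°, 180°]: -175.3°.
(The naïve average (+141.2 + -131.8)/2 = 4.7° is on the wrong side of the globe.)

-175.3°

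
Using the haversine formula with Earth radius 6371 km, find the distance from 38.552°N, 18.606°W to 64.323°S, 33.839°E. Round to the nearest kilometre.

Δλ = 33.839 − -18.606 = 52.445°.
Δφ = -64.323 − 38.552 = -102.875°.
a = sin²(Δφ/2) + cos φ₁ · cos φ₂ · sin²(Δλ/2) = 0.677570.
c = 2·atan2(√a, √(1−a)) = 1.93386 rad → d = 6371·c ≈ 12320.63 km.

12321 km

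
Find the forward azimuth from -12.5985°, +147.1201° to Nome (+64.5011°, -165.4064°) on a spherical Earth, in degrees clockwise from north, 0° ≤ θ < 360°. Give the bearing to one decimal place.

18.6°

Δλ = -165.4064 − 147.1201 = -312.5265°; wrapped into (−180°, 180°]: 47.4735°.
θ = atan2( sin Δλ · cos φ₂ , cos φ₁ · sin φ₂ − sin φ₁ · cos φ₂ · cos Δλ )
  = atan2(0.31726, 0.94433) = 18.570° → normalised to [0°, 360°): 18.570°.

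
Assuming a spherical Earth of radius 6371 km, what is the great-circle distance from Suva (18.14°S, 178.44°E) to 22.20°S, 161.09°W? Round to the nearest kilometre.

Δλ = -161.09 − 178.44 = -339.53°; wrapped into (−180°, 180°]: 20.47°.
Δφ = -22.20 − -18.14 = -4.06°.
a = sin²(Δφ/2) + cos φ₁ · cos φ₂ · sin²(Δλ/2) = 0.029034.
c = 2·atan2(√a, √(1−a)) = 0.34246 rad → d = 6371·c ≈ 2181.79 km.

2182 km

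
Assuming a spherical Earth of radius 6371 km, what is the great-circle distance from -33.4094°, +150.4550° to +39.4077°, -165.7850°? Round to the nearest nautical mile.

5003 nmi

Δλ = -165.7850 − 150.4550 = -316.2400°; wrapped into (−180°, 180°]: 43.7600°.
Δφ = 39.4077 − -33.4094 = 72.8171°.
a = sin²(Δφ/2) + cos φ₁ · cos φ₂ · sin²(Δλ/2) = 0.441861.
c = 2·atan2(√a, √(1−a)) = 1.45426 rad → d = 6371·c ≈ 9265.06 km ≈ 5002.73 nmi.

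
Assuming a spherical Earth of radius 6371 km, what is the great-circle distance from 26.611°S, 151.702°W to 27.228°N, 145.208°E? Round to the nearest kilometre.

Δλ = 145.208 − -151.702 = 296.910°; wrapped into (−180°, 180°]: -63.090°.
Δφ = 27.228 − -26.611 = 53.839°.
a = sin²(Δφ/2) + cos φ₁ · cos φ₂ · sin²(Δλ/2) = 0.422567.
c = 2·atan2(√a, √(1−a)) = 1.41530 rad → d = 6371·c ≈ 9016.90 km.

9017 km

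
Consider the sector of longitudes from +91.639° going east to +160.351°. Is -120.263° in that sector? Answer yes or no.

Band width going east from +91.639° to +160.351°: ((160.351 − 91.639) mod 360) = 68.712°.
Offset of -120.263° east of the west edge: ((-120.263 − 91.639) mod 360) = 148.098°.
148.098° > 68.712° ⇒ outside.

No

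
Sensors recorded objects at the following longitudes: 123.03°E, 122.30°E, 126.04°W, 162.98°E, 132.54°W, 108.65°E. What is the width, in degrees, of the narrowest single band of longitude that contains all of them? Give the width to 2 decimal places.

125.31°

Sort the longitudes: -132.54°, -126.04°, +108.65°, +122.30°, +123.03°, +162.98°.
Eastward gaps between consecutive values (wrapping around): 6.50°, 234.69°, 13.65°, 0.73°, 39.95°, 64.48°.
Largest gap = 234.69° ⇒ minimal covering band is its complement: 360° − 234.69° = 125.31°.
Band runs from +108.65° eastward to -126.04°, crossing the antimeridian.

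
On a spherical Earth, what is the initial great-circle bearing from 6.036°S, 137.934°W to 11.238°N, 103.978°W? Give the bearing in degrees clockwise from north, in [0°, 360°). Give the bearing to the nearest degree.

Δλ = -103.978 − -137.934 = 33.956°.
θ = atan2( sin Δλ · cos φ₂ , cos φ₁ · sin φ₂ − sin φ₁ · cos φ₂ · cos Δλ )
  = atan2(0.54785, 0.27935) = 62.982° → normalised to [0°, 360°): 62.982°.

63°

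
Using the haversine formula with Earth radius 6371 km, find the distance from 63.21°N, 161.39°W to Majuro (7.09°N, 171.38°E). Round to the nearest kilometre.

6614 km

Δλ = 171.38 − -161.39 = 332.77°; wrapped into (−180°, 180°]: -27.23°.
Δφ = 7.09 − 63.21 = -56.12°.
a = sin²(Δφ/2) + cos φ₁ · cos φ₂ · sin²(Δλ/2) = 0.246057.
c = 2·atan2(√a, √(1−a)) = 1.03807 rad → d = 6371·c ≈ 6613.52 km.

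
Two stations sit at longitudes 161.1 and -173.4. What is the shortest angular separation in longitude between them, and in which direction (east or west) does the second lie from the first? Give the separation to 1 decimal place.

25.5° east

Raw difference: -173.4 − 161.1 = -334.5°.
Normalise into (−180°, 180°]: -334.5° + 360° = 25.5°.
Positive ⇒ the second point lies to the east; separation 25.5°.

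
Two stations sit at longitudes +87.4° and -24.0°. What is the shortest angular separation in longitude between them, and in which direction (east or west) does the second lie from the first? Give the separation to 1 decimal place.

Raw difference: -24.0 − 87.4 = -111.4°.
Normalise into (−180°, 180°]: -111.4° stays -111.4°.
Negative ⇒ the second point lies to the west; separation 111.4°.

111.4° west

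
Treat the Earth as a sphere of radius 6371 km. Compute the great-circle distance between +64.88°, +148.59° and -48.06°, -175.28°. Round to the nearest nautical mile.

Δλ = -175.28 − 148.59 = -323.87°; wrapped into (−180°, 180°]: 36.13°.
Δφ = -48.06 − 64.88 = -112.94°.
a = sin²(Δφ/2) + cos φ₁ · cos φ₂ · sin²(Δλ/2) = 0.722166.
c = 2·atan2(√a, √(1−a)) = 2.03123 rad → d = 6371·c ≈ 12940.94 km ≈ 6987.55 nmi.

6988 nmi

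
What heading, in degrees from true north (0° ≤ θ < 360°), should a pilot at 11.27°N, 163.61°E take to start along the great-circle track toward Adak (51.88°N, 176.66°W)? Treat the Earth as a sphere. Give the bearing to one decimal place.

Δλ = -176.66 − 163.61 = -340.27°; wrapped into (−180°, 180°]: 19.73°.
θ = atan2( sin Δλ · cos φ₂ , cos φ₁ · sin φ₂ − sin φ₁ · cos φ₂ · cos Δλ )
  = atan2(0.20840, 0.65799) = 17.574° → normalised to [0°, 360°): 17.574°.

17.6°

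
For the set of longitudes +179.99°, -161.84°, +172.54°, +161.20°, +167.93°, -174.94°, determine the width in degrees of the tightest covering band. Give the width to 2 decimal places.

36.96°

Sort the longitudes: -174.94°, -161.84°, +161.20°, +167.93°, +172.54°, +179.99°.
Eastward gaps between consecutive values (wrapping around): 13.10°, 323.04°, 6.73°, 4.61°, 7.45°, 5.07°.
Largest gap = 323.04° ⇒ minimal covering band is its complement: 360° − 323.04° = 36.96°.
Band runs from +161.20° eastward to -161.84°, crossing the antimeridian.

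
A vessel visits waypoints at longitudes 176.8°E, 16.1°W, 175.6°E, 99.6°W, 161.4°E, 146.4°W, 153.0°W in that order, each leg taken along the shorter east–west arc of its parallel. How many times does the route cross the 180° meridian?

Leg 1: +176.8° → -16.1°, shortest Δλ = 167.1° (east) — crosses 180°.
Leg 2: -16.1° → +175.6°, shortest Δλ = -168.3° (west) — crosses 180°.
Leg 3: +175.6° → -99.6°, shortest Δλ = 84.8° (east) — crosses 180°.
Leg 4: -99.6° → +161.4°, shortest Δλ = -99.0° (west) — crosses 180°.
Leg 5: +161.4° → -146.4°, shortest Δλ = 52.2° (east) — crosses 180°.
Leg 6: -146.4° → -153.0°, shortest Δλ = -6.6° (west) — does not cross 180°.
Total crossings: 5.

5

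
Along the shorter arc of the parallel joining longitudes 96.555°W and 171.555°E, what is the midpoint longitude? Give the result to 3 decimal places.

142.500°W

Signed shortest Δλ from -96.555° to +171.555° is -91.890°.
Midpoint longitude = -96.555° + (-91.890°)/2 = -96.555° − 45.945° = -142.500°.
(The naïve average (-96.555 + +171.555)/2 = 37.5° is on the wrong side of the globe.)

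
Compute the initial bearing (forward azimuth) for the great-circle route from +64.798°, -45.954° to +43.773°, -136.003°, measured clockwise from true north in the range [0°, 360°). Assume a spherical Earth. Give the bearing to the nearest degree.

292°

Δλ = -136.003 − -45.954 = -90.049°.
θ = atan2( sin Δλ · cos φ₂ , cos φ₁ · sin φ₂ − sin φ₁ · cos φ₂ · cos Δλ )
  = atan2(-0.72209, 0.29514) = -67.769° → normalised to [0°, 360°): 292.231°.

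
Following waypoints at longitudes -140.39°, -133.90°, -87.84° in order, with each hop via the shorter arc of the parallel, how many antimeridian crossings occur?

Leg 1: -140.39° → -133.90°, shortest Δλ = 6.49° (east) — does not cross 180°.
Leg 2: -133.90° → -87.84°, shortest Δλ = 46.06° (east) — does not cross 180°.
Total crossings: 0.

0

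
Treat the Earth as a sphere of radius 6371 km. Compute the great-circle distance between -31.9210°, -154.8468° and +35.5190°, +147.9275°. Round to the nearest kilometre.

Δλ = 147.9275 − -154.8468 = 302.7743°; wrapped into (−180°, 180°]: -57.2257°.
Δφ = 35.5190 − -31.9210 = 67.4400°.
a = sin²(Δφ/2) + cos φ₁ · cos φ₂ · sin²(Δλ/2) = 0.466608.
c = 2·atan2(√a, √(1−a)) = 1.50396 rad → d = 6371·c ≈ 9581.75 km.

9582 km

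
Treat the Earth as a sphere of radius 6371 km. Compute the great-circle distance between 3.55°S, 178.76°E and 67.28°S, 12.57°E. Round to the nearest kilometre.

12064 km

Δλ = 12.57 − 178.76 = -166.19°.
Δφ = -67.28 − -3.55 = -63.73°.
a = sin²(Δφ/2) + cos φ₁ · cos φ₂ · sin²(Δλ/2) = 0.658614.
c = 2·atan2(√a, √(1−a)) = 1.89360 rad → d = 6371·c ≈ 12064.14 km.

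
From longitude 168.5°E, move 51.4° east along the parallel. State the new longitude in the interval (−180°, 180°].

Start at +168.5°; shift +51.4° → +219.9°.
+219.9° lies outside (−180°, 180°]; subtract 360° → -140.1°.

140.1°W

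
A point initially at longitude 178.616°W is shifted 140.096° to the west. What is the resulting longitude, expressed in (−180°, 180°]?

Start at -178.616°; shift −140.096° → -318.712°.
-318.712° lies outside (−180°, 180°]; add 360° → +41.288°.

41.288°E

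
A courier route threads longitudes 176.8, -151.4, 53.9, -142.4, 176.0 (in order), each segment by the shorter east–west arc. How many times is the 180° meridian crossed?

4

Leg 1: +176.8° → -151.4°, shortest Δλ = 31.8° (east) — crosses 180°.
Leg 2: -151.4° → +53.9°, shortest Δλ = -154.7° (west) — crosses 180°.
Leg 3: +53.9° → -142.4°, shortest Δλ = 163.7° (east) — crosses 180°.
Leg 4: -142.4° → +176.0°, shortest Δλ = -41.6° (west) — crosses 180°.
Total crossings: 4.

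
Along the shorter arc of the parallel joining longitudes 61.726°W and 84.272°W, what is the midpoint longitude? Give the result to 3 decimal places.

72.999°W

Signed shortest Δλ from -61.726° to -84.272° is -22.546°.
Midpoint longitude = -61.726° + (-22.546°)/2 = -61.726° − 11.273° = -72.999°.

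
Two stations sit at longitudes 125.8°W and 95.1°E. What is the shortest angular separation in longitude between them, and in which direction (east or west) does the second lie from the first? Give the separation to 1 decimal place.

139.1° west

Raw difference: 95.1 − -125.8 = 220.9°.
Normalise into (−180°, 180°]: 220.9° − 360° = -139.1°.
Negative ⇒ the second point lies to the west; separation 139.1°.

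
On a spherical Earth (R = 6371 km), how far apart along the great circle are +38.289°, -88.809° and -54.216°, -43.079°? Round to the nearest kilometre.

11175 km

Δλ = -43.079 − -88.809 = 45.730°.
Δφ = -54.216 − 38.289 = -92.505°.
a = sin²(Δφ/2) + cos φ₁ · cos φ₂ · sin²(Δλ/2) = 0.591146.
c = 2·atan2(√a, √(1−a)) = 1.75411 rad → d = 6371·c ≈ 11175.45 km.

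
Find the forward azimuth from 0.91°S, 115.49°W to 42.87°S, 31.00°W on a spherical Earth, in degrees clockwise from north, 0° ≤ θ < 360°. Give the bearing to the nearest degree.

133°

Δλ = -31.00 − -115.49 = 84.49°.
θ = atan2( sin Δλ · cos φ₂ , cos φ₁ · sin φ₂ − sin φ₁ · cos φ₂ · cos Δλ )
  = atan2(0.72951, -0.67913) = 132.952° → normalised to [0°, 360°): 132.952°.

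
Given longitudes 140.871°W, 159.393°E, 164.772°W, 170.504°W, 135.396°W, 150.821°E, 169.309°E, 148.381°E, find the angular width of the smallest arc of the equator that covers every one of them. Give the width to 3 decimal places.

76.223°

Sort the longitudes: -170.504°, -164.772°, -140.871°, -135.396°, +148.381°, +150.821°, +159.393°, +169.309°.
Eastward gaps between consecutive values (wrapping around): 5.732°, 23.901°, 5.475°, 283.777°, 2.440°, 8.572°, 9.916°, 20.187°.
Largest gap = 283.777° ⇒ minimal covering band is its complement: 360° − 283.777° = 76.223°.
Band runs from +148.381° eastward to -135.396°, crossing the antimeridian.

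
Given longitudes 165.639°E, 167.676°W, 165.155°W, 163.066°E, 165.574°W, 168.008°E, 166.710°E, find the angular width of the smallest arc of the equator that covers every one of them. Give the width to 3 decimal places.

31.779°

Sort the longitudes: -167.676°, -165.574°, -165.155°, +163.066°, +165.639°, +166.710°, +168.008°.
Eastward gaps between consecutive values (wrapping around): 2.102°, 0.419°, 328.221°, 2.573°, 1.071°, 1.298°, 24.316°.
Largest gap = 328.221° ⇒ minimal covering band is its complement: 360° − 328.221° = 31.779°.
Band runs from +163.066° eastward to -165.155°, crossing the antimeridian.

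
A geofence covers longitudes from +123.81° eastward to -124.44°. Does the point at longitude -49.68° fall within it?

No

Band width going east from +123.81° to -124.44°: ((-124.44 − 123.81) mod 360) = 111.75°.
Offset of -49.68° east of the west edge: ((-49.68 − 123.81) mod 360) = 186.51°.
186.51° > 111.75° ⇒ outside.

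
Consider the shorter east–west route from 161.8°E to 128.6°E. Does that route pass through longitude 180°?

Signed shortest Δλ = ((128.6 − 161.8 + 180) mod 360) − 180 = -33.2°.
Going west by 33.2° from +161.8° reaches +128.6° without touching 180°.

No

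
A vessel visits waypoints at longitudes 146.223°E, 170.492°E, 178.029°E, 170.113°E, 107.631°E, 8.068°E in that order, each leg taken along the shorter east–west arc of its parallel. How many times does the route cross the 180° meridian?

Leg 1: +146.223° → +170.492°, shortest Δλ = 24.269° (east) — does not cross 180°.
Leg 2: +170.492° → +178.029°, shortest Δλ = 7.537° (east) — does not cross 180°.
Leg 3: +178.029° → +170.113°, shortest Δλ = -7.916° (west) — does not cross 180°.
Leg 4: +170.113° → +107.631°, shortest Δλ = -62.482° (west) — does not cross 180°.
Leg 5: +107.631° → +8.068°, shortest Δλ = -99.563° (west) — does not cross 180°.
Total crossings: 0.

0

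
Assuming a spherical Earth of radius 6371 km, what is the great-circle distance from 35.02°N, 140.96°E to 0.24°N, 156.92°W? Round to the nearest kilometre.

7487 km

Δλ = -156.92 − 140.96 = -297.88°; wrapped into (−180°, 180°]: 62.12°.
Δφ = 0.24 − 35.02 = -34.78°.
a = sin²(Δφ/2) + cos φ₁ · cos φ₂ · sin²(Δλ/2) = 0.307320.
c = 2·atan2(√a, √(1−a)) = 1.17520 rad → d = 6371·c ≈ 7487.19 km.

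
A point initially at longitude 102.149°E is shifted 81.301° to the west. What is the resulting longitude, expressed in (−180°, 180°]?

20.848°E

Start at +102.149°; shift −81.301° → +20.848°.
+20.848° already lies in (−180°, 180°].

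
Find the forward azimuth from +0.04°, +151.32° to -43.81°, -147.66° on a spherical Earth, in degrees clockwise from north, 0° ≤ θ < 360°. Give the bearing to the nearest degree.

Δλ = -147.66 − 151.32 = -298.98°; wrapped into (−180°, 180°]: 61.02°.
θ = atan2( sin Δλ · cos φ₂ , cos φ₁ · sin φ₂ − sin φ₁ · cos φ₂ · cos Δλ )
  = atan2(0.63128, -0.69251) = 137.648° → normalised to [0°, 360°): 137.648°.

138°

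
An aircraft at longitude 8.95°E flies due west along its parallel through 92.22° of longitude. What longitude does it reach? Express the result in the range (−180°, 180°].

Start at +8.95°; shift −92.22° → -83.27°.
-83.27° already lies in (−180°, 180°].

83.27°W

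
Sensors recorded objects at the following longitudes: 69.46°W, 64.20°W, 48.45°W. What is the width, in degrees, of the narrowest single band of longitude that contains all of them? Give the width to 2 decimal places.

21.01°

Sort the longitudes: -69.46°, -64.20°, -48.45°.
Eastward gaps between consecutive values (wrapping around): 5.26°, 15.75°, 338.99°.
Largest gap = 338.99° ⇒ minimal covering band is its complement: 360° − 338.99° = 21.01°.
Band runs from -69.46° eastward to -48.45°.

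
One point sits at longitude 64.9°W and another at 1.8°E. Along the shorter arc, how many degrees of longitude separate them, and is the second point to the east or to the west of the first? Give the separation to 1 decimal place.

66.7° east

Raw difference: 1.8 − -64.9 = 66.7°.
Normalise into (−180°, 180°]: 66.7° stays 66.7°.
Positive ⇒ the second point lies to the east; separation 66.7°.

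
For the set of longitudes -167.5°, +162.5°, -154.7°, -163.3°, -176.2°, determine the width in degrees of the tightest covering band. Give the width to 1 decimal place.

42.8°

Sort the longitudes: -176.2°, -167.5°, -163.3°, -154.7°, +162.5°.
Eastward gaps between consecutive values (wrapping around): 8.7°, 4.2°, 8.6°, 317.2°, 21.3°.
Largest gap = 317.2° ⇒ minimal covering band is its complement: 360° − 317.2° = 42.8°.
Band runs from +162.5° eastward to -154.7°, crossing the antimeridian.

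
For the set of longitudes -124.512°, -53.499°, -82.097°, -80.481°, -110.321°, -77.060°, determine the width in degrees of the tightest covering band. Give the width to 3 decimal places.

Sort the longitudes: -124.512°, -110.321°, -82.097°, -80.481°, -77.060°, -53.499°.
Eastward gaps between consecutive values (wrapping around): 14.191°, 28.224°, 1.616°, 3.421°, 23.561°, 288.987°.
Largest gap = 288.987° ⇒ minimal covering band is its complement: 360° − 288.987° = 71.013°.
Band runs from -124.512° eastward to -53.499°.

71.013°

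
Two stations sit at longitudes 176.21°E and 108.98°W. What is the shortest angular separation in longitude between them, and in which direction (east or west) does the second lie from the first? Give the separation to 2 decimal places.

Raw difference: -108.98 − 176.21 = -285.19°.
Normalise into (−180°, 180°]: -285.19° + 360° = 74.81°.
Positive ⇒ the second point lies to the east; separation 74.81°.

74.81° east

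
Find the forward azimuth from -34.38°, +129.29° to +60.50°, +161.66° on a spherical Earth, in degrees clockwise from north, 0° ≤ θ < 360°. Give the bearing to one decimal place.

15.5°

Δλ = 161.66 − 129.29 = 32.37°.
θ = atan2( sin Δλ · cos φ₂ , cos φ₁ · sin φ₂ − sin φ₁ · cos φ₂ · cos Δλ )
  = atan2(0.26364, 0.95317) = 15.461° → normalised to [0°, 360°): 15.461°.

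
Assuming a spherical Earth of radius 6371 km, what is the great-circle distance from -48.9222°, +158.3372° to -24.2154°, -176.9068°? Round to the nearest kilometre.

3494 km

Δλ = -176.9068 − 158.3372 = -335.2440°; wrapped into (−180°, 180°]: 24.7560°.
Δφ = -24.2154 − -48.9222 = 24.7068°.
a = sin²(Δφ/2) + cos φ₁ · cos φ₂ · sin²(Δλ/2) = 0.073307.
c = 2·atan2(√a, √(1−a)) = 0.54835 rad → d = 6371·c ≈ 3493.54 km.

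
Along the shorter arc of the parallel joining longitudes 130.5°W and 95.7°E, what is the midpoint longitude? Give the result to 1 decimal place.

162.6°E

Signed shortest Δλ from -130.5° to +95.7° is -133.8°.
Midpoint longitude = -130.5° + (-133.8°)/2 = -130.5° − 66.9° = -197.4°.
Normalise into (−180°, 180°]: +162.6°.
(The naïve average (-130.5 + +95.7)/2 = -17.4° is on the wrong side of the globe.)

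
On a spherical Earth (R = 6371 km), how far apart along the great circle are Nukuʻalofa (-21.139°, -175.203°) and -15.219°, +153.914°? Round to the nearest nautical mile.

Δλ = 153.914 − -175.203 = 329.117°; wrapped into (−180°, 180°]: -30.883°.
Δφ = -15.219 − -21.139 = 5.920°.
a = sin²(Δφ/2) + cos φ₁ · cos φ₂ · sin²(Δλ/2) = 0.066469.
c = 2·atan2(√a, √(1−a)) = 0.52152 rad → d = 6371·c ≈ 3322.61 km ≈ 1794.06 nmi.

1794 nmi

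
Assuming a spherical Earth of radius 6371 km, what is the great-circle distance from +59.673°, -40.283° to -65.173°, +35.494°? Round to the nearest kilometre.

Δλ = 35.494 − -40.283 = 75.777°.
Δφ = -65.173 − 59.673 = -124.846°.
a = sin²(Δφ/2) + cos φ₁ · cos φ₂ · sin²(Δλ/2) = 0.865647.
c = 2·atan2(√a, √(1−a)) = 2.39101 rad → d = 6371·c ≈ 15233.15 km.

15233 km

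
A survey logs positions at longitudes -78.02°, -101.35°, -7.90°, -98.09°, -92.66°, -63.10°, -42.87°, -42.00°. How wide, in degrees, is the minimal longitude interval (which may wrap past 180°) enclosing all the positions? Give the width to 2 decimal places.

Sort the longitudes: -101.35°, -98.09°, -92.66°, -78.02°, -63.10°, -42.87°, -42.00°, -7.90°.
Eastward gaps between consecutive values (wrapping around): 3.26°, 5.43°, 14.64°, 14.92°, 20.23°, 0.87°, 34.10°, 266.55°.
Largest gap = 266.55° ⇒ minimal covering band is its complement: 360° − 266.55° = 93.45°.
Band runs from -101.35° eastward to -7.90°.

93.45°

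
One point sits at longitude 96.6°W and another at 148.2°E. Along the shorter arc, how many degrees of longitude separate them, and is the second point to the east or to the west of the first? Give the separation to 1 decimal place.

Raw difference: 148.2 − -96.6 = 244.8°.
Normalise into (−180°, 180°]: 244.8° − 360° = -115.2°.
Negative ⇒ the second point lies to the west; separation 115.2°.

115.2° west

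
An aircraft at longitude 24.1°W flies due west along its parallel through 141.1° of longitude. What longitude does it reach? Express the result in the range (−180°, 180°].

165.2°W

Start at -24.1°; shift −141.1° → -165.2°.
-165.2° already lies in (−180°, 180°].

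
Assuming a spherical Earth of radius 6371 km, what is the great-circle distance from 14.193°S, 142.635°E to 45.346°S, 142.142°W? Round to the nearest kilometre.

Δλ = -142.142 − 142.635 = -284.777°; wrapped into (−180°, 180°]: 75.223°.
Δφ = -45.346 − -14.193 = -31.153°.
a = sin²(Δφ/2) + cos φ₁ · cos φ₂ · sin²(Δλ/2) = 0.325896.
c = 2·atan2(√a, √(1−a)) = 1.21514 rad → d = 6371·c ≈ 7741.65 km.

7742 km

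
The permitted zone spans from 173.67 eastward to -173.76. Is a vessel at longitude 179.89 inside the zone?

Yes

Band width going east from +173.67° to -173.76°: ((-173.76 − 173.67) mod 360) = 12.57°.
Offset of +179.89° east of the west edge: ((179.89 − 173.67) mod 360) = 6.22°.
6.22° ≤ 12.57° ⇒ inside.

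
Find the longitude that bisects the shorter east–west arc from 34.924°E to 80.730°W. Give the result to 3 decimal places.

Signed shortest Δλ from +34.924° to -80.730° is -115.654°.
Midpoint longitude = +34.924° + (-115.654°)/2 = +34.924° − 57.827° = -22.903°.

22.903°W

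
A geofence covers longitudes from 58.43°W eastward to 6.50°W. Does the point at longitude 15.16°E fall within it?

Band width going east from -58.43° to -6.50°: ((-6.50 − -58.43) mod 360) = 51.93°.
Offset of +15.16° east of the west edge: ((15.16 − -58.43) mod 360) = 73.59°.
73.59° > 51.93° ⇒ outside.

No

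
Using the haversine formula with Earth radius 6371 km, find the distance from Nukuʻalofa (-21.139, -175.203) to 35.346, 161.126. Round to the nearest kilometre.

6759 km

Δλ = 161.126 − -175.203 = 336.329°; wrapped into (−180°, 180°]: -23.671°.
Δφ = 35.346 − -21.139 = 56.485°.
a = sin²(Δφ/2) + cos φ₁ · cos φ₂ · sin²(Δλ/2) = 0.255926.
c = 2·atan2(√a, √(1−a)) = 1.06083 rad → d = 6371·c ≈ 6758.55 km.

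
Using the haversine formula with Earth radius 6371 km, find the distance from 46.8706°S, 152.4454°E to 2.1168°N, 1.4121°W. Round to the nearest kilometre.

14434 km

Δλ = -1.4121 − 152.4454 = -153.8575°.
Δφ = 2.1168 − -46.8706 = 48.9874°.
a = sin²(Δφ/2) + cos φ₁ · cos φ₂ · sin²(Δλ/2) = 0.820125.
c = 2·atan2(√a, √(1−a)) = 2.26562 rad → d = 6371·c ≈ 14434.26 km.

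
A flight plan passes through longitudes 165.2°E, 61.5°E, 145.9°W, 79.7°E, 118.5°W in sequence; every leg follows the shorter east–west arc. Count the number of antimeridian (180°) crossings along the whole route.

3

Leg 1: +165.2° → +61.5°, shortest Δλ = -103.7° (west) — does not cross 180°.
Leg 2: +61.5° → -145.9°, shortest Δλ = 152.6° (east) — crosses 180°.
Leg 3: -145.9° → +79.7°, shortest Δλ = -134.4° (west) — crosses 180°.
Leg 4: +79.7° → -118.5°, shortest Δλ = 161.8° (east) — crosses 180°.
Total crossings: 3.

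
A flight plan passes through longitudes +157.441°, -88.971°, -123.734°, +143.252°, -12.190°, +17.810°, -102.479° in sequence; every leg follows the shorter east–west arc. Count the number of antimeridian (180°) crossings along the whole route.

2

Leg 1: +157.441° → -88.971°, shortest Δλ = 113.588° (east) — crosses 180°.
Leg 2: -88.971° → -123.734°, shortest Δλ = -34.763° (west) — does not cross 180°.
Leg 3: -123.734° → +143.252°, shortest Δλ = -93.014° (west) — crosses 180°.
Leg 4: +143.252° → -12.190°, shortest Δλ = -155.442° (west) — does not cross 180°.
Leg 5: -12.190° → +17.810°, shortest Δλ = 30.0° (east) — does not cross 180°.
Leg 6: +17.810° → -102.479°, shortest Δλ = -120.289° (west) — does not cross 180°.
Total crossings: 2.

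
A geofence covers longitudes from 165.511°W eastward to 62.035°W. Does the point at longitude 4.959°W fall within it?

No

Band width going east from -165.511° to -62.035°: ((-62.035 − -165.511) mod 360) = 103.476°.
Offset of -4.959° east of the west edge: ((-4.959 − -165.511) mod 360) = 160.552°.
160.552° > 103.476° ⇒ outside.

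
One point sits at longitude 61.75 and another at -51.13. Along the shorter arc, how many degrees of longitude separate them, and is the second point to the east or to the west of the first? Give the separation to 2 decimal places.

112.88° west

Raw difference: -51.13 − 61.75 = -112.88°.
Normalise into (−180°, 180°]: -112.88° stays -112.88°.
Negative ⇒ the second point lies to the west; separation 112.88°.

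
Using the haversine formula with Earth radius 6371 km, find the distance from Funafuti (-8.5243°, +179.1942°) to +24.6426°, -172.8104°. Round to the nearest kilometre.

Δλ = -172.8104 − 179.1942 = -352.0046°; wrapped into (−180°, 180°]: 7.9954°.
Δφ = 24.6426 − -8.5243 = 33.1669°.
a = sin²(Δφ/2) + cos φ₁ · cos φ₂ · sin²(Δλ/2) = 0.085829.
c = 2·atan2(√a, √(1−a)) = 0.59465 rad → d = 6371·c ≈ 3788.54 km.

3789 km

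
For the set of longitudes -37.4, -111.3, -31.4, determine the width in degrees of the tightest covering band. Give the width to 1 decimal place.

79.9°

Sort the longitudes: -111.3°, -37.4°, -31.4°.
Eastward gaps between consecutive values (wrapping around): 73.9°, 6.0°, 280.1°.
Largest gap = 280.1° ⇒ minimal covering band is its complement: 360° − 280.1° = 79.9°.
Band runs from -111.3° eastward to -31.4°.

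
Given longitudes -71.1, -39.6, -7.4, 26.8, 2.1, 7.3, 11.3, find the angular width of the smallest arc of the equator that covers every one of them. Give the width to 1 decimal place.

97.9°

Sort the longitudes: -71.1°, -39.6°, -7.4°, +2.1°, +7.3°, +11.3°, +26.8°.
Eastward gaps between consecutive values (wrapping around): 31.5°, 32.2°, 9.5°, 5.2°, 4.0°, 15.5°, 262.1°.
Largest gap = 262.1° ⇒ minimal covering band is its complement: 360° − 262.1° = 97.9°.
Band runs from -71.1° eastward to +26.8°.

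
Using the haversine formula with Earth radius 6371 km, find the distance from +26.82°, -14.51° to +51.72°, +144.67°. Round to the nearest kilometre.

11048 km

Δλ = 144.67 − -14.51 = 159.18°.
Δφ = 51.72 − 26.82 = 24.90°.
a = sin²(Δφ/2) + cos φ₁ · cos φ₂ · sin²(Δλ/2) = 0.581291.
c = 2·atan2(√a, √(1−a)) = 1.73410 rad → d = 6371·c ≈ 11047.98 km.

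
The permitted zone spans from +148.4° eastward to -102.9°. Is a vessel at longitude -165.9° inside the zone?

Band width going east from +148.4° to -102.9°: ((-102.9 − 148.4) mod 360) = 108.7°.
Offset of -165.9° east of the west edge: ((-165.9 − 148.4) mod 360) = 45.7°.
45.7° ≤ 108.7° ⇒ inside.

Yes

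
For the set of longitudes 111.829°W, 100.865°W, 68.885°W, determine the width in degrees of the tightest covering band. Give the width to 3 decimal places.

Sort the longitudes: -111.829°, -100.865°, -68.885°.
Eastward gaps between consecutive values (wrapping around): 10.964°, 31.980°, 317.056°.
Largest gap = 317.056° ⇒ minimal covering band is its complement: 360° − 317.056° = 42.944°.
Band runs from -111.829° eastward to -68.885°.

42.944°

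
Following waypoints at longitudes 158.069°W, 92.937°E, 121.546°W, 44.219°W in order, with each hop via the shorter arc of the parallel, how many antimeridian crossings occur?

2

Leg 1: -158.069° → +92.937°, shortest Δλ = -108.994° (west) — crosses 180°.
Leg 2: +92.937° → -121.546°, shortest Δλ = 145.517° (east) — crosses 180°.
Leg 3: -121.546° → -44.219°, shortest Δλ = 77.327° (east) — does not cross 180°.
Total crossings: 2.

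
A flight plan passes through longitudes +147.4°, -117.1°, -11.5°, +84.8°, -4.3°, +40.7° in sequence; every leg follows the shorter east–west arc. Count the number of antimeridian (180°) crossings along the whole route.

1

Leg 1: +147.4° → -117.1°, shortest Δλ = 95.5° (east) — crosses 180°.
Leg 2: -117.1° → -11.5°, shortest Δλ = 105.6° (east) — does not cross 180°.
Leg 3: -11.5° → +84.8°, shortest Δλ = 96.3° (east) — does not cross 180°.
Leg 4: +84.8° → -4.3°, shortest Δλ = -89.1° (west) — does not cross 180°.
Leg 5: -4.3° → +40.7°, shortest Δλ = 45.0° (east) — does not cross 180°.
Total crossings: 1.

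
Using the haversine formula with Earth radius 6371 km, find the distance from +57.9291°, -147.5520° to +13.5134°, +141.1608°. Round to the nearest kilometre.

7636 km

Δλ = 141.1608 − -147.5520 = 288.7128°; wrapped into (−180°, 180°]: -71.2872°.
Δφ = 13.5134 − 57.9291 = -44.4157°.
a = sin²(Δφ/2) + cos φ₁ · cos φ₂ · sin²(Δλ/2) = 0.318178.
c = 2·atan2(√a, √(1−a)) = 1.19862 rad → d = 6371·c ≈ 7636.41 km.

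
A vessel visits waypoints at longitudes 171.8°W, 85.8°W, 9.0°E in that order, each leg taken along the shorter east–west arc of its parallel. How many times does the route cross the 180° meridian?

0

Leg 1: -171.8° → -85.8°, shortest Δλ = 86.0° (east) — does not cross 180°.
Leg 2: -85.8° → +9.0°, shortest Δλ = 94.8° (east) — does not cross 180°.
Total crossings: 0.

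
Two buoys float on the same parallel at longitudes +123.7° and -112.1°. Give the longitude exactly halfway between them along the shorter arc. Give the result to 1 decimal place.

-174.2°

Signed shortest Δλ from +123.7° to -112.1° is +124.2°.
Midpoint longitude = +123.7° + (+124.2°)/2 = +123.7° + 62.1° = +185.8°.
Normalise into (−180°, 180°]: -174.2°.
(The naïve average (+123.7 + -112.1)/2 = 5.8° is on the wrong side of the globe.)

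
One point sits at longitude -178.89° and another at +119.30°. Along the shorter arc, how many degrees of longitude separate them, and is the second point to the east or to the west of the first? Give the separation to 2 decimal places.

Raw difference: 119.30 − -178.89 = 298.19°.
Normalise into (−180°, 180°]: 298.19° − 360° = -61.81°.
Negative ⇒ the second point lies to the west; separation 61.81°.

61.81° west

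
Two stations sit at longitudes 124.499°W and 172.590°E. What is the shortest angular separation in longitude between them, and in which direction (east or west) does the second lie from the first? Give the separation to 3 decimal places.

Raw difference: 172.590 − -124.499 = 297.089°.
Normalise into (−180°, 180°]: 297.089° − 360° = -62.911°.
Negative ⇒ the second point lies to the west; separation 62.911°.

62.911° west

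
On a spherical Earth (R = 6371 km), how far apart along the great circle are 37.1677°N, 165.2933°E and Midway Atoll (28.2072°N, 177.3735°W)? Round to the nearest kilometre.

Δλ = -177.3735 − 165.2933 = -342.6668°; wrapped into (−180°, 180°]: 17.3332°.
Δφ = 28.2072 − 37.1677 = -8.9605°.
a = sin²(Δφ/2) + cos φ₁ · cos φ₂ · sin²(Δλ/2) = 0.022047.
c = 2·atan2(√a, √(1−a)) = 0.29807 rad → d = 6371·c ≈ 1898.98 km.

1899 km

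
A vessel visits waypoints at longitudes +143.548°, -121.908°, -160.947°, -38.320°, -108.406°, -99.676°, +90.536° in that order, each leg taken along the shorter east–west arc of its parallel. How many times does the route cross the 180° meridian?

Leg 1: +143.548° → -121.908°, shortest Δλ = 94.544° (east) — crosses 180°.
Leg 2: -121.908° → -160.947°, shortest Δλ = -39.039° (west) — does not cross 180°.
Leg 3: -160.947° → -38.320°, shortest Δλ = 122.627° (east) — does not cross 180°.
Leg 4: -38.320° → -108.406°, shortest Δλ = -70.086° (west) — does not cross 180°.
Leg 5: -108.406° → -99.676°, shortest Δλ = 8.73° (east) — does not cross 180°.
Leg 6: -99.676° → +90.536°, shortest Δλ = -169.788° (west) — crosses 180°.
Total crossings: 2.

2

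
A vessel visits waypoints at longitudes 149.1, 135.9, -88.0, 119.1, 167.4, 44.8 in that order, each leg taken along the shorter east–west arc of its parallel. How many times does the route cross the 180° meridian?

2

Leg 1: +149.1° → +135.9°, shortest Δλ = -13.2° (west) — does not cross 180°.
Leg 2: +135.9° → -88.0°, shortest Δλ = 136.1° (east) — crosses 180°.
Leg 3: -88.0° → +119.1°, shortest Δλ = -152.9° (west) — crosses 180°.
Leg 4: +119.1° → +167.4°, shortest Δλ = 48.3° (east) — does not cross 180°.
Leg 5: +167.4° → +44.8°, shortest Δλ = -122.6° (west) — does not cross 180°.
Total crossings: 2.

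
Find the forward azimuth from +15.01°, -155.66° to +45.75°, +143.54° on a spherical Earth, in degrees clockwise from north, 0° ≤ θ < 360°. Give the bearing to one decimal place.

314.7°

Δλ = 143.54 − -155.66 = 299.20°; wrapped into (−180°, 180°]: -60.80°.
θ = atan2( sin Δλ · cos φ₂ , cos φ₁ · sin φ₂ − sin φ₁ · cos φ₂ · cos Δλ )
  = atan2(-0.60912, 0.60370) = -45.256° → normalised to [0°, 360°): 314.744°.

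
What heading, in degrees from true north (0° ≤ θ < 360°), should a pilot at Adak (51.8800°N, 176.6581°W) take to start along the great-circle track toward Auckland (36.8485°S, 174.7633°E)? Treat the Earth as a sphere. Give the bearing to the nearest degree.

187°

Δλ = 174.7633 − -176.6581 = 351.4214°; wrapped into (−180°, 180°]: -8.5786°.
θ = atan2( sin Δλ · cos φ₂ , cos φ₁ · sin φ₂ − sin φ₁ · cos φ₂ · cos Δλ )
  = atan2(-0.11937, -0.99271) = -173.144° → normalised to [0°, 360°): 186.856°.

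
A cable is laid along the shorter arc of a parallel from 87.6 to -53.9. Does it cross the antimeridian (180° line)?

Signed shortest Δλ = ((-53.9 − 87.6 + 180) mod 360) − 180 = -141.5°.
Going west by 141.5° from +87.6° reaches -53.9° without touching 180°.

No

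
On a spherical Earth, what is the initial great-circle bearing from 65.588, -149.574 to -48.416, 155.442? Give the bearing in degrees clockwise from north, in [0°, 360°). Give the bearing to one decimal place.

219.6°

Δλ = 155.442 − -149.574 = 305.016°; wrapped into (−180°, 180°]: -54.984°.
θ = atan2( sin Δλ · cos φ₂ , cos φ₁ · sin φ₂ − sin φ₁ · cos φ₂ · cos Δλ )
  = atan2(-0.54358, -0.65593) = -140.351° → normalised to [0°, 360°): 219.649°.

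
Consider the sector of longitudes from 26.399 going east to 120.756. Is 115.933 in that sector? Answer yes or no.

Band width going east from +26.399° to +120.756°: ((120.756 − 26.399) mod 360) = 94.357°.
Offset of +115.933° east of the west edge: ((115.933 − 26.399) mod 360) = 89.534°.
89.534° ≤ 94.357° ⇒ inside.

Yes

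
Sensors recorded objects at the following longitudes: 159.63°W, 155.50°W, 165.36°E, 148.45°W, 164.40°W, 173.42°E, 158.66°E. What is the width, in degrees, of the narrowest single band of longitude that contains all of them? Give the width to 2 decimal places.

Sort the longitudes: -164.40°, -159.63°, -155.50°, -148.45°, +158.66°, +165.36°, +173.42°.
Eastward gaps between consecutive values (wrapping around): 4.77°, 4.13°, 7.05°, 307.11°, 6.70°, 8.06°, 22.18°.
Largest gap = 307.11° ⇒ minimal covering band is its complement: 360° − 307.11° = 52.89°.
Band runs from +158.66° eastward to -148.45°, crossing the antimeridian.

52.89°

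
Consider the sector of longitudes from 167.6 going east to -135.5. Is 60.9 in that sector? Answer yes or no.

Band width going east from +167.6° to -135.5°: ((-135.5 − 167.6) mod 360) = 56.9°.
Offset of +60.9° east of the west edge: ((60.9 − 167.6) mod 360) = 253.3°.
253.3° > 56.9° ⇒ outside.

No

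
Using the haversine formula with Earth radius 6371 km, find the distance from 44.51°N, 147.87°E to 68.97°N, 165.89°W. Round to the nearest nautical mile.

Δλ = -165.89 − 147.87 = -313.76°; wrapped into (−180°, 180°]: 46.24°.
Δφ = 68.97 − 44.51 = 24.46°.
a = sin²(Δφ/2) + cos φ₁ · cos φ₂ · sin²(Δλ/2) = 0.084331.
c = 2·atan2(√a, √(1−a)) = 0.58929 rad → d = 6371·c ≈ 3754.34 km ≈ 2027.18 nmi.

2027 nmi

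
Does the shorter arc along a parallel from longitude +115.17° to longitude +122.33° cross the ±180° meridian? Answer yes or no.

Signed shortest Δλ = ((122.33 − 115.17 + 180) mod 360) − 180 = 7.16°.
Going east by 7.16° from +115.17° reaches +122.33° without touching 180°.

No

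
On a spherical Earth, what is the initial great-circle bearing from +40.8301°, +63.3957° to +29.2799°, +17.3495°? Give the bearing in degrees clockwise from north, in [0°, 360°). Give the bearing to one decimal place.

267.7°

Δλ = 17.3495 − 63.3957 = -46.0462°.
θ = atan2( sin Δλ · cos φ₂ , cos φ₁ · sin φ₂ − sin φ₁ · cos φ₂ · cos Δλ )
  = atan2(-0.62793, -0.02576) = -92.349° → normalised to [0°, 360°): 267.651°.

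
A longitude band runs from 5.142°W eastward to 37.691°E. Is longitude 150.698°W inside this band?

Band width going east from -5.142° to +37.691°: ((37.691 − -5.142) mod 360) = 42.833°.
Offset of -150.698° east of the west edge: ((-150.698 − -5.142) mod 360) = 214.444°.
214.444° > 42.833° ⇒ outside.

No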